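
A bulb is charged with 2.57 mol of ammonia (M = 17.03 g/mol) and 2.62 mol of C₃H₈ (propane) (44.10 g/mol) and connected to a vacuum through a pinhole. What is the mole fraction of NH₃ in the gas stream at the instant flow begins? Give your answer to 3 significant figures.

Each component's effusion rate ∝ (its partial pressure)·(1/√M) ∝ n_i/√M_i.
Mole fraction of NH₃ in the effusate = (n_NH₃/√M_NH₃) / (n_NH₃/√M_NH₃ + n_C₃H₈/√M_C₃H₈)
= (2.57/√17.03) / (2.57/√17.03 + 2.62/√44.10) = 0.6228/(0.6228 + 0.3945) = 0.612.

0.612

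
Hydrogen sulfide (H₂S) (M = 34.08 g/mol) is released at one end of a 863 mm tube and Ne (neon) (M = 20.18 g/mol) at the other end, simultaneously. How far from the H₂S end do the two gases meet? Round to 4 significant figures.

375.3 mm

Graham's law gives d_H₂S/d_Ne = rate_H₂S/rate_Ne = √(M_Ne/M_H₂S) = √(20.18/34.08) = 0.7695.
With d_H₂S + d_Ne = 863 mm, d_Ne = 863/(1 + 0.7695) = 487.7 mm.
d_H₂S = 863 − 487.7 = 375.3 mm.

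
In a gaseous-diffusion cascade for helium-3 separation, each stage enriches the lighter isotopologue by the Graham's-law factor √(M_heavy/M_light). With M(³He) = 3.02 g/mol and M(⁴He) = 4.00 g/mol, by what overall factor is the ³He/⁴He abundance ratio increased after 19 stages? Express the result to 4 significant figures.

14.44

After 19 stages the ratio has grown by (√(4.00/3.02))^19 = (4.00/3.02)^(19/2).
= 1.32450^(19/2) = 14.44.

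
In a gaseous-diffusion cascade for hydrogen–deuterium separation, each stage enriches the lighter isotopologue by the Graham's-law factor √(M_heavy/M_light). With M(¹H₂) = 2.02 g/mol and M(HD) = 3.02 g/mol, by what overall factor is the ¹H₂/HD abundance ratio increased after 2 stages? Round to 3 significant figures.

1.50

Each stage multiplies the ratio by α = √(3.02/2.02), so after 2 stages the overall factor is α^2 = (3.02/2.02)^(2/2).
= 1.49505^1 = 1.50.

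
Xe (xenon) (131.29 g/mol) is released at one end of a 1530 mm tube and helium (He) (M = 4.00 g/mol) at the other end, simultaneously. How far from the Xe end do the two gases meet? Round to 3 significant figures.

227 mm

In equal time, each gas travels a distance ∝ its rate ∝ 1/√M, so d_Xe/d_He = √(M_He/M_Xe) = √(4.00/131.29) = 0.1745.
With d_Xe + d_He = 1530 mm, d_He = 1530/(1 + 0.1745) = 1303 mm.
d_Xe = 1530 − 1303 = 227 mm.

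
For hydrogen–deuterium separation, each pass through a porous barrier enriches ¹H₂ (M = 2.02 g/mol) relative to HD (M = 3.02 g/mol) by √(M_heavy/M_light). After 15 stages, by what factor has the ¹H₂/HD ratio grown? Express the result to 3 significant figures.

20.4

Overall factor = α^15 with α = √(3.02/2.02), i.e. (3.02/2.02)^(15/2).
= 1.49505^(15/2) = 20.4.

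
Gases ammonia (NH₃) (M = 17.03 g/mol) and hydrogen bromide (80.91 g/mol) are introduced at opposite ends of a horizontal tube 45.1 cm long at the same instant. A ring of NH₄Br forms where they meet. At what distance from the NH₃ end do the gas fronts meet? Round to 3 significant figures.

30.9 cm

The fronts meet when d_NH₃ + d_HBr = L with d_NH₃/d_HBr = √(M_HBr/M_NH₃) (Graham's law). Here √(M_HBr/M_NH₃) = √(80.91/17.03) = 2.180.
With d_NH₃ + d_HBr = 45.1 cm, d_HBr = 45.1/(1 + 2.180) = 14.18 cm.
d_NH₃ = 45.1 − 14.18 = 30.9 cm.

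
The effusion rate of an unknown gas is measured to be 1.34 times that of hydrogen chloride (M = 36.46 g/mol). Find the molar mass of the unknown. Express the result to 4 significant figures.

By Graham's law, rate_X/rate_HCl = √(M_HCl/M_X).
1.34 = √(36.46/M_X)
M_X = 36.46 / 1.34² = 36.46 / 1.796 = 20.31 g/mol

20.31 g/mol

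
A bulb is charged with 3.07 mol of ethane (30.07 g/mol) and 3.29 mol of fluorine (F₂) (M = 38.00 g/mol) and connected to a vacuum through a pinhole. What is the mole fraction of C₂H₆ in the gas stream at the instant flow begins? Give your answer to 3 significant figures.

Each component's effusion rate ∝ (its partial pressure)·(1/√M) ∝ n_i/√M_i.
Mole fraction of C₂H₆ in the effusate = (n_C₂H₆/√M_C₂H₆) / (n_C₂H₆/√M_C₂H₆ + n_F₂/√M_F₂)
= (3.07/√30.07) / (3.07/√30.07 + 3.29/√38.00) = 0.5598/(0.5598 + 0.5337) = 0.512.

0.512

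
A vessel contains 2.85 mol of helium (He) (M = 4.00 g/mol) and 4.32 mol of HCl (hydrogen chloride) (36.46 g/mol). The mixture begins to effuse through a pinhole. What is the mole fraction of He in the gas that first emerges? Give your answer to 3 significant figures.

Rate_i ∝ x_i/√M_i (Graham's law weighted by mole fraction), so the effusate composition follows n_i/√M_i.
So x_He in the escaping gas = (n_He/√M_He) / Σ(n_i/√M_i)
= (2.85/√4.00) / (2.85/√4.00 + 4.32/√36.46) = 1.425/(1.425 + 0.7154) = 0.666.

0.666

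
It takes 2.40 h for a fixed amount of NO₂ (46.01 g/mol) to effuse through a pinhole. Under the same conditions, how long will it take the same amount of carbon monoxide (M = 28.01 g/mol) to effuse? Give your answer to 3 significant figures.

From Graham's law, t_CO/t_NO₂ = √(M_CO/M_NO₂) = √(28.01/46.01) = √0.6088 = 0.7802.
So the time for CO is 2.40 × 0.7802 = 1.87 h.

1.87 h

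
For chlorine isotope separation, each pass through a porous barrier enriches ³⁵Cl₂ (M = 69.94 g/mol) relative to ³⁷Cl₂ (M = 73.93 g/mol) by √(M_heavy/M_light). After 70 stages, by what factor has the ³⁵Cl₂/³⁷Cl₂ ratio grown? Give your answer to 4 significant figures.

6.972

After 70 stages the ratio has grown by (√(73.93/69.94))^70 = (73.93/69.94)^(70/2).
= 1.05705^35 = 6.972.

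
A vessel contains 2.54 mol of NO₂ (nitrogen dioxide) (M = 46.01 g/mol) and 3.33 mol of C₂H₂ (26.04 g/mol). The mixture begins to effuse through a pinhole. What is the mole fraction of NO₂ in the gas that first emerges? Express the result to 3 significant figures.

0.365

Rate_i ∝ x_i/√M_i (Graham's law weighted by mole fraction), so the effusate composition follows n_i/√M_i.
Mole fraction of NO₂ in the effusate = (n_NO₂/√M_NO₂) / (n_NO₂/√M_NO₂ + n_C₂H₂/√M_C₂H₂)
= (2.54/√46.01) / (2.54/√46.01 + 3.33/√26.04) = 0.3745/(0.3745 + 0.6526) = 0.365.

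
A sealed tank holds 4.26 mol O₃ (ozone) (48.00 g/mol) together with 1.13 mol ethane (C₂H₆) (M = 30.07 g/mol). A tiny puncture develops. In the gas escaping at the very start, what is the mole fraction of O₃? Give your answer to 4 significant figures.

Each component's effusion rate ∝ (its partial pressure)·(1/√M) ∝ n_i/√M_i.
So x_O₃ in the escaping gas = (n_O₃/√M_O₃) / Σ(n_i/√M_i)
= (4.26/√48.00) / (4.26/√48.00 + 1.13/√30.07) = 0.6149/(0.6149 + 0.2061) = 0.7490.

0.7490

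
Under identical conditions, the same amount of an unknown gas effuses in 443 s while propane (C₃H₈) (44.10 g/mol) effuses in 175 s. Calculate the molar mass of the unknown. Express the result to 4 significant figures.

282.6 g/mol

By Graham's law, t_X/t_C₃H₈ = √(M_X/M_C₃H₈).
443/175 = 2.531 = √(M_X/44.10)
M_X = 44.10 × 2.531² = 44.10 × 6.408 = 282.6 g/mol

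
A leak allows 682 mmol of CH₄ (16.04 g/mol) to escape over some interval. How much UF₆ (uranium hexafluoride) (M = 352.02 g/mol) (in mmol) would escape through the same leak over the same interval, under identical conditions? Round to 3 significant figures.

146 mmol

Since effusion rate ∝ 1/√M, rate_UF₆/rate_CH₄ = √(M_CH₄/M_UF₆) = √(16.04/352.02) = √0.04557 = 0.2135.
So the amount for UF₆ is 682 × 0.2135 = 146 mmol.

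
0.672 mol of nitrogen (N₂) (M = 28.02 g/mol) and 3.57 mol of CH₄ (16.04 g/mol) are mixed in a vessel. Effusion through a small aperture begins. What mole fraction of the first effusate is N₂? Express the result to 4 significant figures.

Rate_i ∝ x_i/√M_i (Graham's law weighted by mole fraction), so the effusate composition follows n_i/√M_i.
So x_N₂ in the escaping gas = (n_N₂/√M_N₂) / Σ(n_i/√M_i)
= (0.672/√28.02) / (0.672/√28.02 + 3.57/√16.04) = 0.1270/(0.1270 + 0.8914) = 0.1247.

0.1247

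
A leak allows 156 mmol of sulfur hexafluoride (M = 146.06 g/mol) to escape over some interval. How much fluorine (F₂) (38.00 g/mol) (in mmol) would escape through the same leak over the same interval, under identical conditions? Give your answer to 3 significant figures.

306 mmol

Graham's law gives rate_F₂/rate_SF₆ = √(M_SF₆/M_F₂) = √(146.06/38.00) = √3.844 = 1.961.
So the amount for F₂ is 156 × 1.961 = 306 mmol.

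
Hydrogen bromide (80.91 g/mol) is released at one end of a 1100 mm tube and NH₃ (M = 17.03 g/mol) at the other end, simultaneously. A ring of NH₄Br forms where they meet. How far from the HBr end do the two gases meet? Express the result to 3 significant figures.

Graham's law gives d_HBr/d_NH₃ = rate_HBr/rate_NH₃ = √(M_NH₃/M_HBr) = √(17.03/80.91) = 0.4588.
With d_HBr + d_NH₃ = 1100 mm, d_NH₃ = 1100/(1 + 0.4588) = 754.1 mm.
d_HBr = 1100 − 754.1 = 346 mm.

346 mm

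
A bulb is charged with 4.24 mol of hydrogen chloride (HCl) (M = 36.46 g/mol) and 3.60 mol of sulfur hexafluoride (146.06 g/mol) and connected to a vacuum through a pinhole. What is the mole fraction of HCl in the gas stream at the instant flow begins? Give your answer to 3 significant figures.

0.702

Each component's effusion rate ∝ (its partial pressure)·(1/√M) ∝ n_i/√M_i.
Mole fraction of HCl in the effusate = (n_HCl/√M_HCl) / (n_HCl/√M_HCl + n_SF₆/√M_SF₆)
= (4.24/√36.46) / (4.24/√36.46 + 3.60/√146.06) = 0.7022/(0.7022 + 0.2979) = 0.702.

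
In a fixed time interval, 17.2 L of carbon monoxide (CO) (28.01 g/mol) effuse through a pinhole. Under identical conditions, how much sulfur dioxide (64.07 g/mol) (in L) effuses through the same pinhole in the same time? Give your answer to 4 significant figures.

11.37 L

Since effusion rate ∝ 1/√M, rate_SO₂/rate_CO = √(M_CO/M_SO₂) = √(28.01/64.07) = √0.4372 = 0.6612.
So the volume for SO₂ is 17.2 × 0.6612 = 11.37 L.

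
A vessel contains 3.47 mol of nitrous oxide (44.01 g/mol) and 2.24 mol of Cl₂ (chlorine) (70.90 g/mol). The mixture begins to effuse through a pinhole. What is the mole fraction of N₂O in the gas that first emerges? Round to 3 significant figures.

The effusion rate of species i is ∝ p_i/√M_i ∝ n_i/√M_i.
Mole fraction of N₂O in the effusate = (n_N₂O/√M_N₂O) / (n_N₂O/√M_N₂O + n_Cl₂/√M_Cl₂)
= (3.47/√44.01) / (3.47/√44.01 + 2.24/√70.90) = 0.5231/(0.5231 + 0.2660) = 0.663.

0.663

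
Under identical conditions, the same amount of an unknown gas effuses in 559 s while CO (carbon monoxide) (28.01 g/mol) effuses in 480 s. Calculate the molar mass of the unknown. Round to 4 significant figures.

From Graham's law, t_X/t_CO = √(M_X/M_CO).
559/480 = 1.165 = √(M_X/28.01)
M_X = 28.01 × 1.165² = 28.01 × 1.356 = 37.99 g/mol

37.99 g/mol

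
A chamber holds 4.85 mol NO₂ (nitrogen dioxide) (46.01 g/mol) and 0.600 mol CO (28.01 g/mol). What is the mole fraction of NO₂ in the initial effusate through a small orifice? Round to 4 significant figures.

Each component's effusion rate ∝ (its partial pressure)·(1/√M) ∝ n_i/√M_i.
Mole fraction of NO₂ in the effusate = (n_NO₂/√M_NO₂) / (n_NO₂/√M_NO₂ + n_CO/√M_CO)
= (4.85/√46.01) / (4.85/√46.01 + 0.600/√28.01) = 0.7150/(0.7150 + 0.1134) = 0.8631.

0.8631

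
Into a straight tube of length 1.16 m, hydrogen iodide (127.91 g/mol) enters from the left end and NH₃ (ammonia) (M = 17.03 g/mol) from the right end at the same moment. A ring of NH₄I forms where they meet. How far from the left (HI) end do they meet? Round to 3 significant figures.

Distances travelled in equal time are proportional to diffusion rates, so d_HI/d_NH₃ = √(M_NH₃/M_HI) = √(17.03/127.91) = 0.3649.
With d_HI + d_NH₃ = 1.16 m, d_NH₃ = 1.16/(1 + 0.3649) = 0.8499 m.
d_HI = 1.16 − 0.8499 = 0.310 m.

0.310 m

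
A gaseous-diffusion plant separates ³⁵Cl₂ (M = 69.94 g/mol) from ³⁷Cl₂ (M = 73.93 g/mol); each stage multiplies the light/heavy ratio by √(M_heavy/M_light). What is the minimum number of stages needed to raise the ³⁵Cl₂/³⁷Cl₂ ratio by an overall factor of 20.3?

Single-stage factor α = √(73.93/69.94), so ln α = ½ ln(1.05705) = 0.02774.
Need α^N ≥ 20.3 ⇒ N ≥ ln(20.3) / ln α = 3.011 / 0.02774 = 108.53.
Minimum whole number of stages: N = 109.

109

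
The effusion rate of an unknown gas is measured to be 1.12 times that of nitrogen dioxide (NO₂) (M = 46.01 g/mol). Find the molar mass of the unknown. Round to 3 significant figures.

Since effusion rate ∝ 1/√M, rate_X/rate_NO₂ = √(M_NO₂/M_X).
1.12 = √(46.01/M_X)
M_X = 46.01 / 1.12² = 46.01 / 1.254 = 36.7 g/mol

36.7 g/mol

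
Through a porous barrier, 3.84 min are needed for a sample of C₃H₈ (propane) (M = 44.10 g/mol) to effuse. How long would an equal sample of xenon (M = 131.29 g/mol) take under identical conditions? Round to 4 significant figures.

6.626 min

Graham's law gives t_Xe/t_C₃H₈ = √(M_Xe/M_C₃H₈) = √(131.29/44.10) = √2.977 = 1.725.
So the time for Xe is 3.84 × 1.725 = 6.626 min.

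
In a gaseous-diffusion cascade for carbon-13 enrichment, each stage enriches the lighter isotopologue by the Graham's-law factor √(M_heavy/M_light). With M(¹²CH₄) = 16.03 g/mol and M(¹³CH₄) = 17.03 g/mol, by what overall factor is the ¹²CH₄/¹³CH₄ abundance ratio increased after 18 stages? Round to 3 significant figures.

After 18 stages the ratio has grown by (√(17.03/16.03))^18 = (17.03/16.03)^(18/2).
= 1.06238^9 = 1.72.

1.72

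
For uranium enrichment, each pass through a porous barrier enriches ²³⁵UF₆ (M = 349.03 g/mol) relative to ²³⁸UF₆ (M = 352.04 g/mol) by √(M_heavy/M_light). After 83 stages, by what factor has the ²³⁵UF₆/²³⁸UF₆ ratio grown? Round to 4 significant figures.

1.428

After 83 stages the ratio has grown by (√(352.04/349.03))^83 = (352.04/349.03)^(83/2).
= 1.00862^(83/2) = 1.428.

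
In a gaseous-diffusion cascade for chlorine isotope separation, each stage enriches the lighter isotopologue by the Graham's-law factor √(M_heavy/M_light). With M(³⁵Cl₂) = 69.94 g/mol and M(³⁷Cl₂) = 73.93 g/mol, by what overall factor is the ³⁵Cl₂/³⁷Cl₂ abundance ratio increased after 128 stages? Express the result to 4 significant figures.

34.84

Overall factor = α^128 with α = √(73.93/69.94), i.e. (73.93/69.94)^(128/2).
= 1.05705^64 = 34.84.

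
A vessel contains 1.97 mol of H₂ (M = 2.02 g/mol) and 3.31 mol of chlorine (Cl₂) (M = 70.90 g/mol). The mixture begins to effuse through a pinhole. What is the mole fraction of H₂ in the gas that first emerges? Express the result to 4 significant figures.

Effusion rate of each component ∝ n_i/√M_i (partial pressure × 1/√M).
So x_H₂ in the escaping gas = (n_H₂/√M_H₂) / Σ(n_i/√M_i)
= (1.97/√2.02) / (1.97/√2.02 + 3.31/√70.90) = 1.386/(1.386 + 0.3931) = 0.7791.

0.7791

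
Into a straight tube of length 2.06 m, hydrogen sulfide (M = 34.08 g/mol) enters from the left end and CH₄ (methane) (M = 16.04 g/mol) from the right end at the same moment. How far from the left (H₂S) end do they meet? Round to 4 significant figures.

0.8382 m

In equal time, each gas travels a distance ∝ its rate ∝ 1/√M, so d_H₂S/d_CH₄ = √(M_CH₄/M_H₂S) = √(16.04/34.08) = 0.6860.
With d_H₂S + d_CH₄ = 2.06 m, d_CH₄ = 2.06/(1 + 0.6860) = 1.222 m.
d_H₂S = 2.06 − 1.222 = 0.8382 m.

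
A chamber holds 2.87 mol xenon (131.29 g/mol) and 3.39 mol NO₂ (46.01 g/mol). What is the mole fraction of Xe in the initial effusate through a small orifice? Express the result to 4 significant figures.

Each component's effusion rate ∝ (its partial pressure)·(1/√M) ∝ n_i/√M_i.
Mole fraction of Xe in the effusate = (n_Xe/√M_Xe) / (n_Xe/√M_Xe + n_NO₂/√M_NO₂)
= (2.87/√131.29) / (2.87/√131.29 + 3.39/√46.01) = 0.2505/(0.2505 + 0.4998) = 0.3339.

0.3339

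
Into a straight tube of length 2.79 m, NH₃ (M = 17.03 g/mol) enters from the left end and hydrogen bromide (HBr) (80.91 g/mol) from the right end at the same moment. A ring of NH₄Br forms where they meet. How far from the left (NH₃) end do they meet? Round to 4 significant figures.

1.913 m

The fronts meet when d_NH₃ + d_HBr = L with d_NH₃/d_HBr = √(M_HBr/M_NH₃) (Graham's law). Here √(M_HBr/M_NH₃) = √(80.91/17.03) = 2.180.
With d_NH₃ + d_HBr = 2.79 m, d_HBr = 2.79/(1 + 2.180) = 0.8774 m.
d_NH₃ = 2.79 − 0.8774 = 1.913 m.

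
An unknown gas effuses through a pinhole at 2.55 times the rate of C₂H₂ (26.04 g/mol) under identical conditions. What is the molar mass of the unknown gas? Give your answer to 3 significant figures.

4.00 g/mol

By Graham's law, rate_X/rate_C₂H₂ = √(M_C₂H₂/M_X).
2.55 = √(26.04/M_X)
M_X = 26.04 / 2.55² = 26.04 / 6.502 = 4.00 g/mol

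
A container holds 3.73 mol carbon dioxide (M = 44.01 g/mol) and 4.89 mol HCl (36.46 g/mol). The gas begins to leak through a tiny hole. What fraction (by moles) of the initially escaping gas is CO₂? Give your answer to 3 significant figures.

0.410

Each component's effusion rate ∝ (its partial pressure)·(1/√M) ∝ n_i/√M_i.
x_CO₂(eff) = (n_CO₂/√M_CO₂) / (n_CO₂/√M_CO₂ + n_HCl/√M_HCl)
= (3.73/√44.01) / (3.73/√44.01 + 4.89/√36.46) = 0.5623/(0.5623 + 0.8098) = 0.410.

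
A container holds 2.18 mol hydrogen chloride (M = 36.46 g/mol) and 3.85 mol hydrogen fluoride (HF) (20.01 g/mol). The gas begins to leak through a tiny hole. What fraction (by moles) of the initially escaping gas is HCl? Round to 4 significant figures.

Rate_i ∝ x_i/√M_i (Graham's law weighted by mole fraction), so the effusate composition follows n_i/√M_i.
x_HCl(eff) = (n_HCl/√M_HCl) / (n_HCl/√M_HCl + n_HF/√M_HF)
= (2.18/√36.46) / (2.18/√36.46 + 3.85/√20.01) = 0.3610/(0.3610 + 0.8607) = 0.2955.

0.2955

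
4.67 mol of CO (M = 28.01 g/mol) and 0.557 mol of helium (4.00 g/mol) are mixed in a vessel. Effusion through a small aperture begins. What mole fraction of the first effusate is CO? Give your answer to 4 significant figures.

The effusion rate of species i is ∝ p_i/√M_i ∝ n_i/√M_i.
Mole fraction of CO in the effusate = (n_CO/√M_CO) / (n_CO/√M_CO + n_He/√M_He)
= (4.67/√28.01) / (4.67/√28.01 + 0.557/√4.00) = 0.8824/(0.8824 + 0.2785) = 0.7601.

0.7601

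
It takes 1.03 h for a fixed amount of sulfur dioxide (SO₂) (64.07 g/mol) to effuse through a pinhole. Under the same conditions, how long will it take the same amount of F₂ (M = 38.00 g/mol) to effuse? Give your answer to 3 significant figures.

0.793 h

From Graham's law, t_F₂/t_SO₂ = √(M_F₂/M_SO₂) = √(38.00/64.07) = √0.5931 = 0.7701.
So the time for F₂ is 1.03 × 0.7701 = 0.793 h.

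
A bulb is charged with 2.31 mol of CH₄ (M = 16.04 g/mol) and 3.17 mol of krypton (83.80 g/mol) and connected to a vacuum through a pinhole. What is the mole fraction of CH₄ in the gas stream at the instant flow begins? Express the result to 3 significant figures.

0.625

The effusion rate of species i is ∝ p_i/√M_i ∝ n_i/√M_i.
So x_CH₄ in the escaping gas = (n_CH₄/√M_CH₄) / Σ(n_i/√M_i)
= (2.31/√16.04) / (2.31/√16.04 + 3.17/√83.80) = 0.5768/(0.5768 + 0.3463) = 0.625.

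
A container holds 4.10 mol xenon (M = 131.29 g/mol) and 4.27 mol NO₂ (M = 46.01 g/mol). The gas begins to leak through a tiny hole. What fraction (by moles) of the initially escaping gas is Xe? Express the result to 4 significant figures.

Each component's effusion rate ∝ (its partial pressure)·(1/√M) ∝ n_i/√M_i.
x_Xe(eff) = (n_Xe/√M_Xe) / (n_Xe/√M_Xe + n_NO₂/√M_NO₂)
= (4.10/√131.29) / (4.10/√131.29 + 4.27/√46.01) = 0.3578/(0.3578 + 0.6295) = 0.3624.

0.3624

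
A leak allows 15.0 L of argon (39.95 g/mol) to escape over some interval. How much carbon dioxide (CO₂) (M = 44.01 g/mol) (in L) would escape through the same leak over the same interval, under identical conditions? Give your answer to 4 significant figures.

Using Graham's law: rate_CO₂/rate_Ar = √(M_Ar/M_CO₂) = √(39.95/44.01) = √0.9077 = 0.9528.
So the volume for CO₂ is 15.0 × 0.9528 = 14.29 L.

14.29 L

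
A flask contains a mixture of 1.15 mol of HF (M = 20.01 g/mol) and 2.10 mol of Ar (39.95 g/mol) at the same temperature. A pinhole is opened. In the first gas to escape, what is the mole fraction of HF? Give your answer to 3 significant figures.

Effusion rate of each component ∝ n_i/√M_i (partial pressure × 1/√M).
x_HF(eff) = (n_HF/√M_HF) / (n_HF/√M_HF + n_Ar/√M_Ar)
= (1.15/√20.01) / (1.15/√20.01 + 2.10/√39.95) = 0.2571/(0.2571 + 0.3322) = 0.436.

0.436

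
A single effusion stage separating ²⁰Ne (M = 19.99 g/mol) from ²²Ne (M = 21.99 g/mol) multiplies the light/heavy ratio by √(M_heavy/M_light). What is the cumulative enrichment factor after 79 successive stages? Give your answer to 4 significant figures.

Overall factor = α^79 with α = √(21.99/19.99), i.e. (21.99/19.99)^(79/2).
= 1.10005^(79/2) = 43.23.

43.23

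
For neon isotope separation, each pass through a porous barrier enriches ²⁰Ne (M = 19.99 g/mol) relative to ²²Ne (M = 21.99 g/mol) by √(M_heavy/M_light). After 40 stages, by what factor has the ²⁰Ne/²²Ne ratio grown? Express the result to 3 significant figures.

6.73

Each stage multiplies the ratio by α = √(21.99/19.99), so after 40 stages the overall factor is α^40 = (21.99/19.99)^(40/2).
= 1.10005^20 = 6.73.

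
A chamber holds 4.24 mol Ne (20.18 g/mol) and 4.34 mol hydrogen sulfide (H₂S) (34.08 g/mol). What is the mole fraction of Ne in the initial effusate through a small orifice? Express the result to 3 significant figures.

The effusion rate of species i is ∝ p_i/√M_i ∝ n_i/√M_i.
So x_Ne in the escaping gas = (n_Ne/√M_Ne) / Σ(n_i/√M_i)
= (4.24/√20.18) / (4.24/√20.18 + 4.34/√34.08) = 0.9439/(0.9439 + 0.7434) = 0.559.

0.559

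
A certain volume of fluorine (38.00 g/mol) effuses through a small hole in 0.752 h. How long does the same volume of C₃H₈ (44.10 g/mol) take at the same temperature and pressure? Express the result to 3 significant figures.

Since effusion rate ∝ 1/√M, t_C₃H₈/t_F₂ = √(M_C₃H₈/M_F₂) = √(44.10/38.00) = √1.161 = 1.077.
So the time for C₃H₈ is 0.752 × 1.077 = 0.810 h.

0.810 h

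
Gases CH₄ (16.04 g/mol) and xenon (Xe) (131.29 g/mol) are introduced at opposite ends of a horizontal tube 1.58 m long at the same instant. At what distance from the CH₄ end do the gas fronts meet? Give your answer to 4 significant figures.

Distances travelled in equal time are proportional to diffusion rates, so d_CH₄/d_Xe = √(M_Xe/M_CH₄) = √(131.29/16.04) = 2.861.
With d_CH₄ + d_Xe = 1.58 m, d_Xe = 1.58/(1 + 2.861) = 0.4092 m.
d_CH₄ = 1.58 − 0.4092 = 1.171 m.

1.171 m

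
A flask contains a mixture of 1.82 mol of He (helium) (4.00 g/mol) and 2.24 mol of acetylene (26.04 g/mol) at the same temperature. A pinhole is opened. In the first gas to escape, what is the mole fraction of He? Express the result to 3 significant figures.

0.675

Effusion rate of each component ∝ n_i/√M_i (partial pressure × 1/√M).
Mole fraction of He in the effusate = (n_He/√M_He) / (n_He/√M_He + n_C₂H₂/√M_C₂H₂)
= (1.82/√4.00) / (1.82/√4.00 + 2.24/√26.04) = 0.9100/(0.9100 + 0.4390) = 0.675.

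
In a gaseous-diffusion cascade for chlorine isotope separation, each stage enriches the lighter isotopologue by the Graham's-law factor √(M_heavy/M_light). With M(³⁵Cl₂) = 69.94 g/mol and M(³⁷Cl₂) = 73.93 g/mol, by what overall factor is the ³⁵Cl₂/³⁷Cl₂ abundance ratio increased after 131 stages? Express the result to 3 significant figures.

Each stage multiplies the ratio by α = √(73.93/69.94), so after 131 stages the overall factor is α^131 = (73.93/69.94)^(131/2).
= 1.05705^(131/2) = 37.9.

37.9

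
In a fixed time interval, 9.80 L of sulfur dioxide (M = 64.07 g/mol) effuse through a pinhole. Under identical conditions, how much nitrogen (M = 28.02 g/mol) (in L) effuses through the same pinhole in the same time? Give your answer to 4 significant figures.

By Graham's law, rate_N₂/rate_SO₂ = √(M_SO₂/M_N₂) = √(64.07/28.02) = √2.287 = 1.512.
So the volume for N₂ is 9.80 × 1.512 = 14.82 L.

14.82 L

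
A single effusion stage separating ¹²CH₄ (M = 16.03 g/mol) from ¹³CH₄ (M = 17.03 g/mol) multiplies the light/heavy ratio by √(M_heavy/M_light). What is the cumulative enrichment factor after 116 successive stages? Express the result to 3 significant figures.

Overall factor = α^116 with α = √(17.03/16.03), i.e. (17.03/16.03)^(116/2).
= 1.06238^58 = 33.4.

33.4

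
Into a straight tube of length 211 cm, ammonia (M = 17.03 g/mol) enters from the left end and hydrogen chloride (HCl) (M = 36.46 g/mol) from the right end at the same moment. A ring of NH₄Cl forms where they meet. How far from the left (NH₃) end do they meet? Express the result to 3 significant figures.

Graham's law gives d_NH₃/d_HCl = rate_NH₃/rate_HCl = √(M_HCl/M_NH₃) = √(36.46/17.03) = 1.463.
With d_NH₃ + d_HCl = 211 cm, d_HCl = 211/(1 + 1.463) = 85.66 cm.
d_NH₃ = 211 − 85.66 = 125 cm.

125 cm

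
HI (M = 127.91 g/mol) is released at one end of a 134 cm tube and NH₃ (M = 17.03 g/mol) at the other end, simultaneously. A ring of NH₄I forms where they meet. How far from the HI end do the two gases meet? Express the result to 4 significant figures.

35.82 cm

Distances travelled in equal time are proportional to diffusion rates, so d_HI/d_NH₃ = √(M_NH₃/M_HI) = √(17.03/127.91) = 0.3649.
With d_HI + d_NH₃ = 134 cm, d_NH₃ = 134/(1 + 0.3649) = 98.18 cm.
d_HI = 134 − 98.18 = 35.82 cm.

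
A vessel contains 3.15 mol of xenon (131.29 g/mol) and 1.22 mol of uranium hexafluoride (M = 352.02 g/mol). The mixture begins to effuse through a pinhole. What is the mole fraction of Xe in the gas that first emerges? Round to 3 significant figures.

0.809

Effusion rate of each component ∝ n_i/√M_i (partial pressure × 1/√M).
Mole fraction of Xe in the effusate = (n_Xe/√M_Xe) / (n_Xe/√M_Xe + n_UF₆/√M_UF₆)
= (3.15/√131.29) / (3.15/√131.29 + 1.22/√352.02) = 0.2749/(0.2749 + 0.06502) = 0.809.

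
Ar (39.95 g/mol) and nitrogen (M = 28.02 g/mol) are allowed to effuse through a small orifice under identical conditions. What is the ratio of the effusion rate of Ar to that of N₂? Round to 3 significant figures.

0.837

By Graham's law, rate_Ar/rate_N₂ = √(M_N₂/M_Ar) = √(28.02/39.95) = √0.7014 = 0.837.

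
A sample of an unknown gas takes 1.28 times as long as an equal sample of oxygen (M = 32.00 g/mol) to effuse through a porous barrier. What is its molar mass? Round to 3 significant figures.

52.4 g/mol

Since effusion rate ∝ 1/√M, t_X/t_O₂ = √(M_X/M_O₂).
1.28 = √(M_X/32.00)
M_X = 32.00 × 1.28² = 32.00 × 1.638 = 52.4 g/mol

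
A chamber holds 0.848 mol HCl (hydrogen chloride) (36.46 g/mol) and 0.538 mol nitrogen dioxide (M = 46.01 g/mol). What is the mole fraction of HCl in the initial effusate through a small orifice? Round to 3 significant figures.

0.639

The effusion rate of species i is ∝ p_i/√M_i ∝ n_i/√M_i.
x_HCl(eff) = (n_HCl/√M_HCl) / (n_HCl/√M_HCl + n_NO₂/√M_NO₂)
= (0.848/√36.46) / (0.848/√36.46 + 0.538/√46.01) = 0.1404/(0.1404 + 0.07932) = 0.639.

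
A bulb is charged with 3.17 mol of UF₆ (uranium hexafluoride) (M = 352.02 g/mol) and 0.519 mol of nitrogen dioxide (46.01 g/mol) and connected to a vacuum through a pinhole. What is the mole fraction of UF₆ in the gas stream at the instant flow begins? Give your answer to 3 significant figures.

0.688

Rate_i ∝ x_i/√M_i (Graham's law weighted by mole fraction), so the effusate composition follows n_i/√M_i.
x_UF₆(eff) = (n_UF₆/√M_UF₆) / (n_UF₆/√M_UF₆ + n_NO₂/√M_NO₂)
= (3.17/√352.02) / (3.17/√352.02 + 0.519/√46.01) = 0.1690/(0.1690 + 0.07651) = 0.688.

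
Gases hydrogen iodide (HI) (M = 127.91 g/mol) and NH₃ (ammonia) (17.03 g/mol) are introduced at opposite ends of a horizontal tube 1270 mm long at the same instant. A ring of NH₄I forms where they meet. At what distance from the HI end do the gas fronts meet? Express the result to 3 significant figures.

340 mm

Graham's law gives d_HI/d_NH₃ = rate_HI/rate_NH₃ = √(M_NH₃/M_HI) = √(17.03/127.91) = 0.3649.
With d_HI + d_NH₃ = 1270 mm, d_NH₃ = 1270/(1 + 0.3649) = 930.5 mm.
d_HI = 1270 − 930.5 = 340 mm.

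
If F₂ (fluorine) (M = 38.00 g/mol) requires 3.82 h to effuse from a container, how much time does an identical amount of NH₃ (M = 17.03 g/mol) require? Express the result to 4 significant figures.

2.557 h

Using Graham's law: t_NH₃/t_F₂ = √(M_NH₃/M_F₂) = √(17.03/38.00) = √0.4482 = 0.6694.
So the time for NH₃ is 3.82 × 0.6694 = 2.557 h.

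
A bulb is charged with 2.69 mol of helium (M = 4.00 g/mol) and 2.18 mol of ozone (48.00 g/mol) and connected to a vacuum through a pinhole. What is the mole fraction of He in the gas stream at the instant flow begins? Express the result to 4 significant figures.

Rate_i ∝ x_i/√M_i (Graham's law weighted by mole fraction), so the effusate composition follows n_i/√M_i.
Mole fraction of He in the effusate = (n_He/√M_He) / (n_He/√M_He + n_O₃/√M_O₃)
= (2.69/√4.00) / (2.69/√4.00 + 2.18/√48.00) = 1.345/(1.345 + 0.3147) = 0.8104.

0.8104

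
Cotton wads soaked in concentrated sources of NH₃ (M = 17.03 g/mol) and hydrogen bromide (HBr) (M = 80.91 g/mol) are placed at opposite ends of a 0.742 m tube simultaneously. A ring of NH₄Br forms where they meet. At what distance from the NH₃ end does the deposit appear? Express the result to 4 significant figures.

0.5086 m

Graham's law gives d_NH₃/d_HBr = rate_NH₃/rate_HBr = √(M_HBr/M_NH₃) = √(80.91/17.03) = 2.180.
With d_NH₃ + d_HBr = 0.742 m, d_HBr = 0.742/(1 + 2.180) = 0.2334 m.
d_NH₃ = 0.742 − 0.2334 = 0.5086 m.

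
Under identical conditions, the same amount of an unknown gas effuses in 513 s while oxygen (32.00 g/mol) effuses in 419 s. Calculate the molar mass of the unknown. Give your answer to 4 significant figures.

By Graham's law, t_X/t_O₂ = √(M_X/M_O₂).
513/419 = 1.224 = √(M_X/32.00)
M_X = 32.00 × 1.224² = 32.00 × 1.499 = 47.97 g/mol

47.97 g/mol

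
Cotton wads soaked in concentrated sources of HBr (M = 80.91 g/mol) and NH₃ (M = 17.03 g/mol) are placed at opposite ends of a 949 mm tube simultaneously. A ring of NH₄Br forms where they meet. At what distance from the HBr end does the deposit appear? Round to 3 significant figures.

Graham's law gives d_HBr/d_NH₃ = rate_HBr/rate_NH₃ = √(M_NH₃/M_HBr) = √(17.03/80.91) = 0.4588.
With d_HBr + d_NH₃ = 949 mm, d_NH₃ = 949/(1 + 0.4588) = 650.5 mm.
d_HBr = 949 − 650.5 = 298 mm.

298 mm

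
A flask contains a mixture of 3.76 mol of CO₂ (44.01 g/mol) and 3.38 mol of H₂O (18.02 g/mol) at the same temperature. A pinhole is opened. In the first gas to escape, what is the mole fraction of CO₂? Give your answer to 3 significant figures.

0.416

Rate_i ∝ x_i/√M_i (Graham's law weighted by mole fraction), so the effusate composition follows n_i/√M_i.
x_CO₂(eff) = (n_CO₂/√M_CO₂) / (n_CO₂/√M_CO₂ + n_H₂O/√M_H₂O)
= (3.76/√44.01) / (3.76/√44.01 + 3.38/√18.02) = 0.5668/(0.5668 + 0.7962) = 0.416.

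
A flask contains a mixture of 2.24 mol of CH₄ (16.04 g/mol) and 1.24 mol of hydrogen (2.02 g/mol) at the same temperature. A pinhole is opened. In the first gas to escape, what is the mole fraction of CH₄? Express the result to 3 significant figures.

The effusion rate of species i is ∝ p_i/√M_i ∝ n_i/√M_i.
So x_CH₄ in the escaping gas = (n_CH₄/√M_CH₄) / Σ(n_i/√M_i)
= (2.24/√16.04) / (2.24/√16.04 + 1.24/√2.02) = 0.5593/(0.5593 + 0.8725) = 0.391.

0.391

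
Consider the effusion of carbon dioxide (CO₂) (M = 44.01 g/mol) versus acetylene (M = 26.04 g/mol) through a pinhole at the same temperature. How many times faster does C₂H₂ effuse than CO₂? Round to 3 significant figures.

1.30

From Graham's law, rate_C₂H₂/rate_CO₂ = √(M_CO₂/M_C₂H₂) = √(44.01/26.04) = √1.690 = 1.30.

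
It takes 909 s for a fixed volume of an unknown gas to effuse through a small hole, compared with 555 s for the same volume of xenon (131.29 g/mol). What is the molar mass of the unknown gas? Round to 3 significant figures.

352 g/mol

From Graham's law, t_X/t_Xe = √(M_X/M_Xe).
909/555 = 1.638 = √(M_X/131.29)
M_X = 131.29 × 1.638² = 131.29 × 2.683 = 352 g/mol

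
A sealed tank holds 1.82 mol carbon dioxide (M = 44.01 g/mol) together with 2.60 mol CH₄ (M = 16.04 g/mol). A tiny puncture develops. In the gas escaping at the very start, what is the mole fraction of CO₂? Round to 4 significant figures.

0.2971

The effusion rate of species i is ∝ p_i/√M_i ∝ n_i/√M_i.
So x_CO₂ in the escaping gas = (n_CO₂/√M_CO₂) / Σ(n_i/√M_i)
= (1.82/√44.01) / (1.82/√44.01 + 2.60/√16.04) = 0.2743/(0.2743 + 0.6492) = 0.2971.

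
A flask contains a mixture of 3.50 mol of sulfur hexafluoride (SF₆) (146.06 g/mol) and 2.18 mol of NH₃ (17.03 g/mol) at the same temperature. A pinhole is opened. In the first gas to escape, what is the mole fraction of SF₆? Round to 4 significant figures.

Effusion rate of each component ∝ n_i/√M_i (partial pressure × 1/√M).
Mole fraction of SF₆ in the effusate = (n_SF₆/√M_SF₆) / (n_SF₆/√M_SF₆ + n_NH₃/√M_NH₃)
= (3.50/√146.06) / (3.50/√146.06 + 2.18/√17.03) = 0.2896/(0.2896 + 0.5283) = 0.3541.

0.3541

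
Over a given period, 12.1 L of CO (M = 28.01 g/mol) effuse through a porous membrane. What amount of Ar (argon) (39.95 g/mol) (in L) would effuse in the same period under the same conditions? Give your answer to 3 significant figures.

Since effusion rate ∝ 1/√M, rate_Ar/rate_CO = √(M_CO/M_Ar) = √(28.01/39.95) = √0.7011 = 0.8373.
So the volume for Ar is 12.1 × 0.8373 = 10.1 L.

10.1 L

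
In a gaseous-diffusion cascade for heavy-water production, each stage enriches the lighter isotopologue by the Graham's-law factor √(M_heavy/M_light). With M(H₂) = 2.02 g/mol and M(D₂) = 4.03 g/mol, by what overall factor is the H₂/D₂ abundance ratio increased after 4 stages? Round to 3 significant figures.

Each stage multiplies the ratio by α = √(4.03/2.02), so after 4 stages the overall factor is α^4 = (4.03/2.02)^(4/2).
= 1.99505^2 = 3.98.

3.98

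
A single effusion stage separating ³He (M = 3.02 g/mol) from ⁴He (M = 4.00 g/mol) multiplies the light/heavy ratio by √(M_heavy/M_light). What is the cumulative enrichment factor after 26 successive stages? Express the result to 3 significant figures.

The single-stage factor is √(M_heavy/M_light), so 26 stages give [√(4.00/3.02)]^26 = (4.00/3.02)^(26/2).
= 1.32450^13 = 38.6.

38.6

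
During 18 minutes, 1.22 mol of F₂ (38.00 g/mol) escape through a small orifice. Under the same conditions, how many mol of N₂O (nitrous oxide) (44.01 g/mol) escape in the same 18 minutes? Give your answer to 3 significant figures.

1.13 mol

Using Graham's law: rate_N₂O/rate_F₂ = √(M_F₂/M_N₂O) = √(38.00/44.01) = √0.8634 = 0.9292.
So the amount for N₂O is 1.22 × 0.9292 = 1.13 mol.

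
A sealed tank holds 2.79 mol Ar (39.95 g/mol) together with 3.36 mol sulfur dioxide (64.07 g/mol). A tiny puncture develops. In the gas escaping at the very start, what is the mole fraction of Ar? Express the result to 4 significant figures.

The effusion rate of species i is ∝ p_i/√M_i ∝ n_i/√M_i.
So x_Ar in the escaping gas = (n_Ar/√M_Ar) / Σ(n_i/√M_i)
= (2.79/√39.95) / (2.79/√39.95 + 3.36/√64.07) = 0.4414/(0.4414 + 0.4198) = 0.5126.

0.5126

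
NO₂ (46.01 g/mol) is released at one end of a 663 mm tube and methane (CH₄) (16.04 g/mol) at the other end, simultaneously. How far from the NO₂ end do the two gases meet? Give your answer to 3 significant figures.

In equal time, each gas travels a distance ∝ its rate ∝ 1/√M, so d_NO₂/d_CH₄ = √(M_CH₄/M_NO₂) = √(16.04/46.01) = 0.5904.
With d_NO₂ + d_CH₄ = 663 mm, d_CH₄ = 663/(1 + 0.5904) = 416.9 mm.
d_NO₂ = 663 − 416.9 = 246 mm.

246 mm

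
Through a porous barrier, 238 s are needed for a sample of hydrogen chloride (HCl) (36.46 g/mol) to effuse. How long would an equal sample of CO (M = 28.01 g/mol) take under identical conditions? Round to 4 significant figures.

Using Graham's law: t_CO/t_HCl = √(M_CO/M_HCl) = √(28.01/36.46) = √0.7682 = 0.8765.
So the time for CO is 238 × 0.8765 = 208.6 s.

208.6 s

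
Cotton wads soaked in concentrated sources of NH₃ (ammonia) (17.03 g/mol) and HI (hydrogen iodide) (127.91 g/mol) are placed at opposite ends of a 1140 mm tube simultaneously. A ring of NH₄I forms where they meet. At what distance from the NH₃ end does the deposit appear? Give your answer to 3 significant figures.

835 mm

The fronts meet when d_NH₃ + d_HI = L with d_NH₃/d_HI = √(M_HI/M_NH₃) (Graham's law). Here √(M_HI/M_NH₃) = √(127.91/17.03) = 2.741.
With d_NH₃ + d_HI = 1140 mm, d_HI = 1140/(1 + 2.741) = 304.8 mm.
d_NH₃ = 1140 − 304.8 = 835 mm.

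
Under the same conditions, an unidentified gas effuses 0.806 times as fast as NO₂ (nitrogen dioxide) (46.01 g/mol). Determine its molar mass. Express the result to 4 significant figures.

70.82 g/mol

Graham's law gives rate_X/rate_NO₂ = √(M_NO₂/M_X).
0.806 = √(46.01/M_X)
M_X = 46.01 / 0.806² = 46.01 / 0.6496 = 70.82 g/mol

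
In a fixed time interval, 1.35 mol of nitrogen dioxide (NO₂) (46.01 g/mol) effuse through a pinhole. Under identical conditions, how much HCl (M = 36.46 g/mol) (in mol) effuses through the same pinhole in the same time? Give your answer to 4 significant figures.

Graham's law gives rate_HCl/rate_NO₂ = √(M_NO₂/M_HCl) = √(46.01/36.46) = √1.262 = 1.123.
So the amount for HCl is 1.35 × 1.123 = 1.517 mol.

1.517 mol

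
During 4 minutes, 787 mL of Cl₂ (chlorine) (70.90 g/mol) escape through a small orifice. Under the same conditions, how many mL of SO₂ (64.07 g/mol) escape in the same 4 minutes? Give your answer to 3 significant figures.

828 mL

From Graham's law, rate_SO₂/rate_Cl₂ = √(M_Cl₂/M_SO₂) = √(70.90/64.07) = √1.107 = 1.052.
So the volume for SO₂ is 787 × 1.052 = 828 mL.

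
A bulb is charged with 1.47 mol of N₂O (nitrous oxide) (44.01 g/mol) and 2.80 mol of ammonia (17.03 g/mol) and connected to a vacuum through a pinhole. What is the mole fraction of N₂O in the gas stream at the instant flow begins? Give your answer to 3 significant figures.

0.246

Effusion rate of each component ∝ n_i/√M_i (partial pressure × 1/√M).
Mole fraction of N₂O in the effusate = (n_N₂O/√M_N₂O) / (n_N₂O/√M_N₂O + n_NH₃/√M_NH₃)
= (1.47/√44.01) / (1.47/√44.01 + 2.80/√17.03) = 0.2216/(0.2216 + 0.6785) = 0.246.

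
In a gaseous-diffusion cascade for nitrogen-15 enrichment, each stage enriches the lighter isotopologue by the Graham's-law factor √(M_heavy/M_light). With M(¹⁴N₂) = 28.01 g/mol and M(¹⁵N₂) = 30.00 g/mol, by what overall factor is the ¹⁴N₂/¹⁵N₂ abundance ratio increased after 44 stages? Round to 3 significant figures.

4.53

The single-stage factor is √(M_heavy/M_light), so 44 stages give [√(30.00/28.01)]^44 = (30.00/28.01)^(44/2).
= 1.07105^22 = 4.53.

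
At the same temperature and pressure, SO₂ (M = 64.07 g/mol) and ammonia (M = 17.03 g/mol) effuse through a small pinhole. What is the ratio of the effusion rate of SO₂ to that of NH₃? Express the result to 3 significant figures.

0.516

Using Graham's law: rate_SO₂/rate_NH₃ = √(M_NH₃/M_SO₂) = √(17.03/64.07) = √0.2658 = 0.516.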